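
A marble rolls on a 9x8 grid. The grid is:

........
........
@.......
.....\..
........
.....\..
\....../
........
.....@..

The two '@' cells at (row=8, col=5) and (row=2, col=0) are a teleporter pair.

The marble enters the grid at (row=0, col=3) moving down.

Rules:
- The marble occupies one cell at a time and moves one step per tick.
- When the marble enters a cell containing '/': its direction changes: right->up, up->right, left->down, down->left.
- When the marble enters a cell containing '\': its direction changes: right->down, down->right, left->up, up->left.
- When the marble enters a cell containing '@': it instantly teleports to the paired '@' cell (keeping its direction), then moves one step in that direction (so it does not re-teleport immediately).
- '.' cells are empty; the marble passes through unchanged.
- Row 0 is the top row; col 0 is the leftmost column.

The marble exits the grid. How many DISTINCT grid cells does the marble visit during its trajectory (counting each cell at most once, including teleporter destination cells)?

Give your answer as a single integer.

Step 1: enter (0,3), '.' pass, move down to (1,3)
Step 2: enter (1,3), '.' pass, move down to (2,3)
Step 3: enter (2,3), '.' pass, move down to (3,3)
Step 4: enter (3,3), '.' pass, move down to (4,3)
Step 5: enter (4,3), '.' pass, move down to (5,3)
Step 6: enter (5,3), '.' pass, move down to (6,3)
Step 7: enter (6,3), '.' pass, move down to (7,3)
Step 8: enter (7,3), '.' pass, move down to (8,3)
Step 9: enter (8,3), '.' pass, move down to (9,3)
Step 10: at (9,3) — EXIT via bottom edge, pos 3
Distinct cells visited: 9 (path length 9)

Answer: 9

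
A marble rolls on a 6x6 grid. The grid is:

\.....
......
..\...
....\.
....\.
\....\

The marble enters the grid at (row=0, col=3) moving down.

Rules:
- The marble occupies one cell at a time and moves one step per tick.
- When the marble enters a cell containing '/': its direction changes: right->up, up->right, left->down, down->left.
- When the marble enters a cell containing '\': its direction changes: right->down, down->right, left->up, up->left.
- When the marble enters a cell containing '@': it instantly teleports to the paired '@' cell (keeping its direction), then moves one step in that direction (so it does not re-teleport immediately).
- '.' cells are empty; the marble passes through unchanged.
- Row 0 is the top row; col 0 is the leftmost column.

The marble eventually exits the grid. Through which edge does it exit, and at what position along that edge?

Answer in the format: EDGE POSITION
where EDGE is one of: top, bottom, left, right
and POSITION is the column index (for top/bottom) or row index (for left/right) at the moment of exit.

Step 1: enter (0,3), '.' pass, move down to (1,3)
Step 2: enter (1,3), '.' pass, move down to (2,3)
Step 3: enter (2,3), '.' pass, move down to (3,3)
Step 4: enter (3,3), '.' pass, move down to (4,3)
Step 5: enter (4,3), '.' pass, move down to (5,3)
Step 6: enter (5,3), '.' pass, move down to (6,3)
Step 7: at (6,3) — EXIT via bottom edge, pos 3

Answer: bottom 3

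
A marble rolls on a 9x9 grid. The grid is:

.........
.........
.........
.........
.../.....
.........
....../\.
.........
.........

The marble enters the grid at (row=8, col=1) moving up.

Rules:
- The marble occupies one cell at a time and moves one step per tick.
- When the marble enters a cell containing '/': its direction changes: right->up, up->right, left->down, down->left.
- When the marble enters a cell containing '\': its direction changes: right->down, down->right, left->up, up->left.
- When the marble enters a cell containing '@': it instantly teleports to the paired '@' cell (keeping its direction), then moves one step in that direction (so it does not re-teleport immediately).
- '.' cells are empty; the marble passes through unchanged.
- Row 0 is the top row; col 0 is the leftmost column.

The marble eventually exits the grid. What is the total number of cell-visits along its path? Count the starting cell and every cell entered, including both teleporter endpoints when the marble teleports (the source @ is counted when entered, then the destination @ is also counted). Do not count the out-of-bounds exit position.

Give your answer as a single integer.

Step 1: enter (8,1), '.' pass, move up to (7,1)
Step 2: enter (7,1), '.' pass, move up to (6,1)
Step 3: enter (6,1), '.' pass, move up to (5,1)
Step 4: enter (5,1), '.' pass, move up to (4,1)
Step 5: enter (4,1), '.' pass, move up to (3,1)
Step 6: enter (3,1), '.' pass, move up to (2,1)
Step 7: enter (2,1), '.' pass, move up to (1,1)
Step 8: enter (1,1), '.' pass, move up to (0,1)
Step 9: enter (0,1), '.' pass, move up to (-1,1)
Step 10: at (-1,1) — EXIT via top edge, pos 1
Path length (cell visits): 9

Answer: 9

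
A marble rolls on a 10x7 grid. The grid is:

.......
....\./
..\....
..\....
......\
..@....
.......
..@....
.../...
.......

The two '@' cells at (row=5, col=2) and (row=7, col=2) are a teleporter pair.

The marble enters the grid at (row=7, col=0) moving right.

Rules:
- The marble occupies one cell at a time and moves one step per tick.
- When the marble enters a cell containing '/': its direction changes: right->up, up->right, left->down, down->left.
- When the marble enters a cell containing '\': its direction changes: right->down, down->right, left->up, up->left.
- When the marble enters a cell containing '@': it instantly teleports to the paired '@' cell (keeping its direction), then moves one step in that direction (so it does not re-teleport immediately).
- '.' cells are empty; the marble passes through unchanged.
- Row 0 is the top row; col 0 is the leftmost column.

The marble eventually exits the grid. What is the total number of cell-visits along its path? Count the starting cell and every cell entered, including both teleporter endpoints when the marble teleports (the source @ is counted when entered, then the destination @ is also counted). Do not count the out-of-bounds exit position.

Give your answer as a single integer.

Step 1: enter (7,0), '.' pass, move right to (7,1)
Step 2: enter (7,1), '.' pass, move right to (7,2)
Step 3: enter (7,2), '@' teleport (7,2)->(5,2), also enter (5,2), move right to (5,3)
Step 4: enter (5,3), '.' pass, move right to (5,4)
Step 5: enter (5,4), '.' pass, move right to (5,5)
Step 6: enter (5,5), '.' pass, move right to (5,6)
Step 7: enter (5,6), '.' pass, move right to (5,7)
Step 8: at (5,7) — EXIT via right edge, pos 5
Path length (cell visits): 8

Answer: 8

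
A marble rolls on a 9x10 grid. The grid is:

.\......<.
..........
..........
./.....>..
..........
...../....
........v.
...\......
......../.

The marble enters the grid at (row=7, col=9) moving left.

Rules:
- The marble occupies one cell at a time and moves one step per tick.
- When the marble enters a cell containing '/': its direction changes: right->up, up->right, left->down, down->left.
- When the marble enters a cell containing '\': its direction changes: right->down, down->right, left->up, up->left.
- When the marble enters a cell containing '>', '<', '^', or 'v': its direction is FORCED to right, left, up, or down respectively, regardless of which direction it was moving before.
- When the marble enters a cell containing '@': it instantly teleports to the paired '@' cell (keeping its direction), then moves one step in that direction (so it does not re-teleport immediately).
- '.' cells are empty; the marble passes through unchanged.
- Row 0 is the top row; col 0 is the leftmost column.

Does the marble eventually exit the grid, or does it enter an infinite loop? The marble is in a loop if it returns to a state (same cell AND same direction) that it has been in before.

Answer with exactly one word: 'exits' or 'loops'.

Step 1: enter (7,9), '.' pass, move left to (7,8)
Step 2: enter (7,8), '.' pass, move left to (7,7)
Step 3: enter (7,7), '.' pass, move left to (7,6)
Step 4: enter (7,6), '.' pass, move left to (7,5)
Step 5: enter (7,5), '.' pass, move left to (7,4)
Step 6: enter (7,4), '.' pass, move left to (7,3)
Step 7: enter (7,3), '\' deflects left->up, move up to (6,3)
Step 8: enter (6,3), '.' pass, move up to (5,3)
Step 9: enter (5,3), '.' pass, move up to (4,3)
Step 10: enter (4,3), '.' pass, move up to (3,3)
Step 11: enter (3,3), '.' pass, move up to (2,3)
Step 12: enter (2,3), '.' pass, move up to (1,3)
Step 13: enter (1,3), '.' pass, move up to (0,3)
Step 14: enter (0,3), '.' pass, move up to (-1,3)
Step 15: at (-1,3) — EXIT via top edge, pos 3

Answer: exits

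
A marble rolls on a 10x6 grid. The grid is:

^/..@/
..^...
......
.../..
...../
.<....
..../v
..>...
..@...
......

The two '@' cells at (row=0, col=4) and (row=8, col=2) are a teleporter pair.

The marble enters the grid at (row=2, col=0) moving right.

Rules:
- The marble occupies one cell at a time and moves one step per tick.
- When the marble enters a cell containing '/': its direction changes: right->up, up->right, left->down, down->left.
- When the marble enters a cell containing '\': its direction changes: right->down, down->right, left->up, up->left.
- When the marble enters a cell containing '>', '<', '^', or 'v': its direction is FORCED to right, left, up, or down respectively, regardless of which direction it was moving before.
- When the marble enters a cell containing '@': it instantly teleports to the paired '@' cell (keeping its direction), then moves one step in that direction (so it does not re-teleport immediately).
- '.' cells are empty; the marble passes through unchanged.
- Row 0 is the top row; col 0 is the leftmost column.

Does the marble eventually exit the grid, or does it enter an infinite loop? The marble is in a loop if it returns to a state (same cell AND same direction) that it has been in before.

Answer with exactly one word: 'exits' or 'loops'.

Answer: exits

Derivation:
Step 1: enter (2,0), '.' pass, move right to (2,1)
Step 2: enter (2,1), '.' pass, move right to (2,2)
Step 3: enter (2,2), '.' pass, move right to (2,3)
Step 4: enter (2,3), '.' pass, move right to (2,4)
Step 5: enter (2,4), '.' pass, move right to (2,5)
Step 6: enter (2,5), '.' pass, move right to (2,6)
Step 7: at (2,6) — EXIT via right edge, pos 2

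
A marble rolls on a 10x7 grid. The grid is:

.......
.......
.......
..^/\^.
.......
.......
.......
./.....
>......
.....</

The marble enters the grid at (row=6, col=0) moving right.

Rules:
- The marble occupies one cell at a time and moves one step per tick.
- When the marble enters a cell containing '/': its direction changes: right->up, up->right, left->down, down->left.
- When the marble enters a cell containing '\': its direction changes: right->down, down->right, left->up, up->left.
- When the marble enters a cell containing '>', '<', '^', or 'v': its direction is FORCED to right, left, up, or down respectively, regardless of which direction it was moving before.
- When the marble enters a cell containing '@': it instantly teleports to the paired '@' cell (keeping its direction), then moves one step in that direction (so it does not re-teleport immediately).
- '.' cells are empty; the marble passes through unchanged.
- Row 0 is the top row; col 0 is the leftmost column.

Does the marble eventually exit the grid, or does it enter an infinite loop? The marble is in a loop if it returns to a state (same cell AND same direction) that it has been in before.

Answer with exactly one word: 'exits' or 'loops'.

Answer: exits

Derivation:
Step 1: enter (6,0), '.' pass, move right to (6,1)
Step 2: enter (6,1), '.' pass, move right to (6,2)
Step 3: enter (6,2), '.' pass, move right to (6,3)
Step 4: enter (6,3), '.' pass, move right to (6,4)
Step 5: enter (6,4), '.' pass, move right to (6,5)
Step 6: enter (6,5), '.' pass, move right to (6,6)
Step 7: enter (6,6), '.' pass, move right to (6,7)
Step 8: at (6,7) — EXIT via right edge, pos 6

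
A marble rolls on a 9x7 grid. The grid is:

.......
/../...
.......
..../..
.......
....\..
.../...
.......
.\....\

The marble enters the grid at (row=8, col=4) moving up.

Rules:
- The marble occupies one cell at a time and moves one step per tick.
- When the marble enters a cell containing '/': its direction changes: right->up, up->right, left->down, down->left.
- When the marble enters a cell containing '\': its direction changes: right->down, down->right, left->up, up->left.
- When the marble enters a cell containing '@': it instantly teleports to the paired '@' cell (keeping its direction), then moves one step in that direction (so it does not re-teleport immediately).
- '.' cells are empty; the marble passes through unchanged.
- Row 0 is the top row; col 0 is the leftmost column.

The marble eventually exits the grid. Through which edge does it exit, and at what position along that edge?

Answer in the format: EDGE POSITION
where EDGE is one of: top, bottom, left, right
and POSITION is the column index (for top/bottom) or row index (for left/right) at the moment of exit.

Answer: left 5

Derivation:
Step 1: enter (8,4), '.' pass, move up to (7,4)
Step 2: enter (7,4), '.' pass, move up to (6,4)
Step 3: enter (6,4), '.' pass, move up to (5,4)
Step 4: enter (5,4), '\' deflects up->left, move left to (5,3)
Step 5: enter (5,3), '.' pass, move left to (5,2)
Step 6: enter (5,2), '.' pass, move left to (5,1)
Step 7: enter (5,1), '.' pass, move left to (5,0)
Step 8: enter (5,0), '.' pass, move left to (5,-1)
Step 9: at (5,-1) — EXIT via left edge, pos 5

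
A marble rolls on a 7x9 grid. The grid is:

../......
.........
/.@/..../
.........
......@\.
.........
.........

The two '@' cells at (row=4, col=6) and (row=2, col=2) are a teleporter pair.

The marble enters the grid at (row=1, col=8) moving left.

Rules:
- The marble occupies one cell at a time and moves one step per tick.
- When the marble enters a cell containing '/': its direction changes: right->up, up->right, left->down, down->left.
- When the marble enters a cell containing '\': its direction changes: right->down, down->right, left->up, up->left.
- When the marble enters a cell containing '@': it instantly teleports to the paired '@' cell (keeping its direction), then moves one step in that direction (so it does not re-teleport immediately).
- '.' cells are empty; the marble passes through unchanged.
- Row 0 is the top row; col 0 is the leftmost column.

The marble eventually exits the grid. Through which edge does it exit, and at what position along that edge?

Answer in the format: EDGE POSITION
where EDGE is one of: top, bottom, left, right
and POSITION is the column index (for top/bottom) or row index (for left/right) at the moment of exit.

Answer: left 1

Derivation:
Step 1: enter (1,8), '.' pass, move left to (1,7)
Step 2: enter (1,7), '.' pass, move left to (1,6)
Step 3: enter (1,6), '.' pass, move left to (1,5)
Step 4: enter (1,5), '.' pass, move left to (1,4)
Step 5: enter (1,4), '.' pass, move left to (1,3)
Step 6: enter (1,3), '.' pass, move left to (1,2)
Step 7: enter (1,2), '.' pass, move left to (1,1)
Step 8: enter (1,1), '.' pass, move left to (1,0)
Step 9: enter (1,0), '.' pass, move left to (1,-1)
Step 10: at (1,-1) — EXIT via left edge, pos 1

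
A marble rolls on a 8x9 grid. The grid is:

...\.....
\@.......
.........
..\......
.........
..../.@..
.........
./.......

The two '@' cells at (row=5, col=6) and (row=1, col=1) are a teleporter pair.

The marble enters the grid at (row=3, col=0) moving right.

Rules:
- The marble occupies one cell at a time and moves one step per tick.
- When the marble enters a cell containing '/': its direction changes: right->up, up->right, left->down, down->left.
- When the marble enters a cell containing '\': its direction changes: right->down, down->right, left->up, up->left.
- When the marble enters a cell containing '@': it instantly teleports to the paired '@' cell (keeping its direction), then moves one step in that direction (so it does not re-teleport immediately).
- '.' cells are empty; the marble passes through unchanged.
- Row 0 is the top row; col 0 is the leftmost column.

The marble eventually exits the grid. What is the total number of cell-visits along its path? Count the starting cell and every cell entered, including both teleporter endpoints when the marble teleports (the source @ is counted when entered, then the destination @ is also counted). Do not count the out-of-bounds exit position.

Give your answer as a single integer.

Step 1: enter (3,0), '.' pass, move right to (3,1)
Step 2: enter (3,1), '.' pass, move right to (3,2)
Step 3: enter (3,2), '\' deflects right->down, move down to (4,2)
Step 4: enter (4,2), '.' pass, move down to (5,2)
Step 5: enter (5,2), '.' pass, move down to (6,2)
Step 6: enter (6,2), '.' pass, move down to (7,2)
Step 7: enter (7,2), '.' pass, move down to (8,2)
Step 8: at (8,2) — EXIT via bottom edge, pos 2
Path length (cell visits): 7

Answer: 7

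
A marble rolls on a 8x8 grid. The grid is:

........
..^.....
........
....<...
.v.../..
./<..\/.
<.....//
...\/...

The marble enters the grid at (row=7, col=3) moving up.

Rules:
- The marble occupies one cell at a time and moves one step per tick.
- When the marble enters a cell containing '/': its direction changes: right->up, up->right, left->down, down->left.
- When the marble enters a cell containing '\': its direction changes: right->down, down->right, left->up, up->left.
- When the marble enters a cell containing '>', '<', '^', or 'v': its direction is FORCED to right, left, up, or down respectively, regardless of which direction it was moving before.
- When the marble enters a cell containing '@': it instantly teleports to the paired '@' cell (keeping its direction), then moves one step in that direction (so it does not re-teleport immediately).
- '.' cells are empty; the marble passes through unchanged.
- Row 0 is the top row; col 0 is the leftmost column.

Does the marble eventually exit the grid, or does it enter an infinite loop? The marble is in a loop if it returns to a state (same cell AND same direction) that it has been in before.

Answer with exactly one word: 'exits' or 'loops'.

Answer: exits

Derivation:
Step 1: enter (7,3), '\' deflects up->left, move left to (7,2)
Step 2: enter (7,2), '.' pass, move left to (7,1)
Step 3: enter (7,1), '.' pass, move left to (7,0)
Step 4: enter (7,0), '.' pass, move left to (7,-1)
Step 5: at (7,-1) — EXIT via left edge, pos 7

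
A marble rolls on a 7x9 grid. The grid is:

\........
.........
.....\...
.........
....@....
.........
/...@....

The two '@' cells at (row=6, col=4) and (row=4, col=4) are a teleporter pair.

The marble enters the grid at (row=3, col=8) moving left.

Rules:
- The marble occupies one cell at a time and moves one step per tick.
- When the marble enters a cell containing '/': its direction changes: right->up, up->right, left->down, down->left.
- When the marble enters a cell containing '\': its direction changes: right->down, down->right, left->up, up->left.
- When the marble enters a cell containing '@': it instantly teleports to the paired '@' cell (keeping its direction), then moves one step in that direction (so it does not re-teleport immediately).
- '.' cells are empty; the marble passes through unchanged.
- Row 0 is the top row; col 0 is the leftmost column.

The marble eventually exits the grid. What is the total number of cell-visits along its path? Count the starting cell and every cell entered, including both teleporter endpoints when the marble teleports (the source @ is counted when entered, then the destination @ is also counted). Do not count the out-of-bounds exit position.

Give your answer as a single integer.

Step 1: enter (3,8), '.' pass, move left to (3,7)
Step 2: enter (3,7), '.' pass, move left to (3,6)
Step 3: enter (3,6), '.' pass, move left to (3,5)
Step 4: enter (3,5), '.' pass, move left to (3,4)
Step 5: enter (3,4), '.' pass, move left to (3,3)
Step 6: enter (3,3), '.' pass, move left to (3,2)
Step 7: enter (3,2), '.' pass, move left to (3,1)
Step 8: enter (3,1), '.' pass, move left to (3,0)
Step 9: enter (3,0), '.' pass, move left to (3,-1)
Step 10: at (3,-1) — EXIT via left edge, pos 3
Path length (cell visits): 9

Answer: 9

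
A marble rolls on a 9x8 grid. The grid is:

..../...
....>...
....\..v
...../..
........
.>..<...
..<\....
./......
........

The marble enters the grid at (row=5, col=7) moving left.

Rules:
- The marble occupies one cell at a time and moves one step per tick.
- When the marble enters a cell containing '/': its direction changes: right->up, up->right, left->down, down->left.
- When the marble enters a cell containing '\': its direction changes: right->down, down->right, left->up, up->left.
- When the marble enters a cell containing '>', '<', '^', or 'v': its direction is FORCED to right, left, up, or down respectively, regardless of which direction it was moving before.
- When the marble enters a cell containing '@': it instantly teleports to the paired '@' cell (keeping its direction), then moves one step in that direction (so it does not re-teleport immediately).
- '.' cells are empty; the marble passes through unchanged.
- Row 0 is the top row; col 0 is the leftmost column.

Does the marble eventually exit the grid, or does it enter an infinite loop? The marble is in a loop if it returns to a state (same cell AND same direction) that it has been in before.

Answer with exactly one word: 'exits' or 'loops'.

Answer: loops

Derivation:
Step 1: enter (5,7), '.' pass, move left to (5,6)
Step 2: enter (5,6), '.' pass, move left to (5,5)
Step 3: enter (5,5), '.' pass, move left to (5,4)
Step 4: enter (5,4), '<' forces left->left, move left to (5,3)
Step 5: enter (5,3), '.' pass, move left to (5,2)
Step 6: enter (5,2), '.' pass, move left to (5,1)
Step 7: enter (5,1), '>' forces left->right, move right to (5,2)
Step 8: enter (5,2), '.' pass, move right to (5,3)
Step 9: enter (5,3), '.' pass, move right to (5,4)
Step 10: enter (5,4), '<' forces right->left, move left to (5,3)
Step 11: at (5,3) dir=left — LOOP DETECTED (seen before)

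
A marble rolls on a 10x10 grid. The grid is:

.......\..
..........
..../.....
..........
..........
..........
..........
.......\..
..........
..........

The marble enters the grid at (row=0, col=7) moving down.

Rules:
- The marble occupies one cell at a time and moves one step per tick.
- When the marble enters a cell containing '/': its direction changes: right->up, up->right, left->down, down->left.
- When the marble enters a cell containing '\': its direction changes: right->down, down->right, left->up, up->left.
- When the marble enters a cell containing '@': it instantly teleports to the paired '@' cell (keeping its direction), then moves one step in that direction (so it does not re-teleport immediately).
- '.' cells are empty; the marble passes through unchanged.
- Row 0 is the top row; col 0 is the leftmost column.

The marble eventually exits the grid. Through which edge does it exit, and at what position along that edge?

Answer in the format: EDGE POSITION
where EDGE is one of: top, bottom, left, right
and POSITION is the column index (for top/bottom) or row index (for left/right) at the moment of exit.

Step 1: enter (0,7), '\' deflects down->right, move right to (0,8)
Step 2: enter (0,8), '.' pass, move right to (0,9)
Step 3: enter (0,9), '.' pass, move right to (0,10)
Step 4: at (0,10) — EXIT via right edge, pos 0

Answer: right 0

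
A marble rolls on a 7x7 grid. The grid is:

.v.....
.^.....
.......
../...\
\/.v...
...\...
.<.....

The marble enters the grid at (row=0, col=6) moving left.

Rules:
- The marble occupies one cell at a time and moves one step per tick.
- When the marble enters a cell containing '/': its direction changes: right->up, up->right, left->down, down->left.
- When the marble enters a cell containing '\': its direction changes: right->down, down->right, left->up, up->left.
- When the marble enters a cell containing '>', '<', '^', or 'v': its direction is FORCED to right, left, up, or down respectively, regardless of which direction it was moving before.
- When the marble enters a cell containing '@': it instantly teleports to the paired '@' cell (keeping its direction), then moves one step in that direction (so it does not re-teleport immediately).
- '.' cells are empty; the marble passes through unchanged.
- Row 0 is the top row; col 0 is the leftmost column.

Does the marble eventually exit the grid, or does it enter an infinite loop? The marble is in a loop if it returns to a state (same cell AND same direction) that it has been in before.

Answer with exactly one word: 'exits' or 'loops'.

Step 1: enter (0,6), '.' pass, move left to (0,5)
Step 2: enter (0,5), '.' pass, move left to (0,4)
Step 3: enter (0,4), '.' pass, move left to (0,3)
Step 4: enter (0,3), '.' pass, move left to (0,2)
Step 5: enter (0,2), '.' pass, move left to (0,1)
Step 6: enter (0,1), 'v' forces left->down, move down to (1,1)
Step 7: enter (1,1), '^' forces down->up, move up to (0,1)
Step 8: enter (0,1), 'v' forces up->down, move down to (1,1)
Step 9: at (1,1) dir=down — LOOP DETECTED (seen before)

Answer: loops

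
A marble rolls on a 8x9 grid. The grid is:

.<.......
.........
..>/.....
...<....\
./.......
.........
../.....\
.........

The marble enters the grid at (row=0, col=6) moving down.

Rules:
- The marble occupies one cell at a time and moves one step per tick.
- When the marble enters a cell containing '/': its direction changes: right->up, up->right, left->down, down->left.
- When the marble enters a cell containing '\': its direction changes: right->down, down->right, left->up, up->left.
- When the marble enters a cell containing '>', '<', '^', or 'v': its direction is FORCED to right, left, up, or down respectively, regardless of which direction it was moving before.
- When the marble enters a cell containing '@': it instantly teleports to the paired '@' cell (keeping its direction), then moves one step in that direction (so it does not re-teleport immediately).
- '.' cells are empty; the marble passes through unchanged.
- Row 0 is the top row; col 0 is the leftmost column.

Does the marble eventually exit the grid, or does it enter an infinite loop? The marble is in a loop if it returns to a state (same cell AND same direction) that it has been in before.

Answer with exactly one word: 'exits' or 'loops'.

Step 1: enter (0,6), '.' pass, move down to (1,6)
Step 2: enter (1,6), '.' pass, move down to (2,6)
Step 3: enter (2,6), '.' pass, move down to (3,6)
Step 4: enter (3,6), '.' pass, move down to (4,6)
Step 5: enter (4,6), '.' pass, move down to (5,6)
Step 6: enter (5,6), '.' pass, move down to (6,6)
Step 7: enter (6,6), '.' pass, move down to (7,6)
Step 8: enter (7,6), '.' pass, move down to (8,6)
Step 9: at (8,6) — EXIT via bottom edge, pos 6

Answer: exits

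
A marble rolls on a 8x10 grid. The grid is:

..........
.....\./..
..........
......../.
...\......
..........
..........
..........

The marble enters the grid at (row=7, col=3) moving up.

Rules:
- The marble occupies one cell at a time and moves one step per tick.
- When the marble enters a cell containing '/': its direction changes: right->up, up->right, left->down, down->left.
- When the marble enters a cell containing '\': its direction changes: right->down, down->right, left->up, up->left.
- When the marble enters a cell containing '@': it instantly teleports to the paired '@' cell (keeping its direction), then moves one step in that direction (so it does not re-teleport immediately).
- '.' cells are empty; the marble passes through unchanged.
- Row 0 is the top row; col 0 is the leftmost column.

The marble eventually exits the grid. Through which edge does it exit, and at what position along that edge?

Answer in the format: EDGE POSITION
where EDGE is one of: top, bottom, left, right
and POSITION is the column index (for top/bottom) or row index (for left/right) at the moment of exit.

Answer: left 4

Derivation:
Step 1: enter (7,3), '.' pass, move up to (6,3)
Step 2: enter (6,3), '.' pass, move up to (5,3)
Step 3: enter (5,3), '.' pass, move up to (4,3)
Step 4: enter (4,3), '\' deflects up->left, move left to (4,2)
Step 5: enter (4,2), '.' pass, move left to (4,1)
Step 6: enter (4,1), '.' pass, move left to (4,0)
Step 7: enter (4,0), '.' pass, move left to (4,-1)
Step 8: at (4,-1) — EXIT via left edge, pos 4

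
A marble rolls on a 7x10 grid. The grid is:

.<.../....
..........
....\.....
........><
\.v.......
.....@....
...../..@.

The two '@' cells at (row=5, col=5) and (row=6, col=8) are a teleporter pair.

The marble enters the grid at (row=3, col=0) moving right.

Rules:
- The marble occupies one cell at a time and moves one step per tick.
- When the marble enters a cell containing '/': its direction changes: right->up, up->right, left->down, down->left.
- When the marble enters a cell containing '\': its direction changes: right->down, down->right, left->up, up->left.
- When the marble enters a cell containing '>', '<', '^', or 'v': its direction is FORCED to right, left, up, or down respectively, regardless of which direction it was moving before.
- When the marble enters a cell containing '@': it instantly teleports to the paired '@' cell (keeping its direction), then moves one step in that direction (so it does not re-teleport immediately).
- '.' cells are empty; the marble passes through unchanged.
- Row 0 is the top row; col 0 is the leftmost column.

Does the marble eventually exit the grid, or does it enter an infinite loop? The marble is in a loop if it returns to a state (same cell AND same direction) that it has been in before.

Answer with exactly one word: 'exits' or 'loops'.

Answer: loops

Derivation:
Step 1: enter (3,0), '.' pass, move right to (3,1)
Step 2: enter (3,1), '.' pass, move right to (3,2)
Step 3: enter (3,2), '.' pass, move right to (3,3)
Step 4: enter (3,3), '.' pass, move right to (3,4)
Step 5: enter (3,4), '.' pass, move right to (3,5)
Step 6: enter (3,5), '.' pass, move right to (3,6)
Step 7: enter (3,6), '.' pass, move right to (3,7)
Step 8: enter (3,7), '.' pass, move right to (3,8)
Step 9: enter (3,8), '>' forces right->right, move right to (3,9)
Step 10: enter (3,9), '<' forces right->left, move left to (3,8)
Step 11: enter (3,8), '>' forces left->right, move right to (3,9)
Step 12: at (3,9) dir=right — LOOP DETECTED (seen before)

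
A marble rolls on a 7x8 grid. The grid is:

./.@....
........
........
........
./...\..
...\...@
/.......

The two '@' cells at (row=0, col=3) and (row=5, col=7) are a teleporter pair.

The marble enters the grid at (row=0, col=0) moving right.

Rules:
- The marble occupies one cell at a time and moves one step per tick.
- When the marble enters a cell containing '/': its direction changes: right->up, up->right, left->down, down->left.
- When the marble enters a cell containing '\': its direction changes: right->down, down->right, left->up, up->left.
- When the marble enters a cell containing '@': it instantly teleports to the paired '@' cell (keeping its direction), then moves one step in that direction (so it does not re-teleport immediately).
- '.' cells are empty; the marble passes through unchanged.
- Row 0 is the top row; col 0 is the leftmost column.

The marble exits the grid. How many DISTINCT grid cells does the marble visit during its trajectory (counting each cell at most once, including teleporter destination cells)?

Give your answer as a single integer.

Step 1: enter (0,0), '.' pass, move right to (0,1)
Step 2: enter (0,1), '/' deflects right->up, move up to (-1,1)
Step 3: at (-1,1) — EXIT via top edge, pos 1
Distinct cells visited: 2 (path length 2)

Answer: 2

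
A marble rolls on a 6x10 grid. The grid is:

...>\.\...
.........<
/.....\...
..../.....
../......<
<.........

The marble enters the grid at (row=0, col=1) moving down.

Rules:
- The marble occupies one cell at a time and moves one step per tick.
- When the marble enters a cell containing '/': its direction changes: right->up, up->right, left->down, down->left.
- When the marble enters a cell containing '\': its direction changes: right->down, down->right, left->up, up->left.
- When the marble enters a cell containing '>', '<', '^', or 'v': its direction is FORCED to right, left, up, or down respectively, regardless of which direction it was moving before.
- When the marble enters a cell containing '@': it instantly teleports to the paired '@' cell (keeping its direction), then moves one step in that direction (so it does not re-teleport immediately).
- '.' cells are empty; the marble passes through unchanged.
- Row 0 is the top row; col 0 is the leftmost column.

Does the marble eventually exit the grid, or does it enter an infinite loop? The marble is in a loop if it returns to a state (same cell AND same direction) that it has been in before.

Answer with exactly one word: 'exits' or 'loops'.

Step 1: enter (0,1), '.' pass, move down to (1,1)
Step 2: enter (1,1), '.' pass, move down to (2,1)
Step 3: enter (2,1), '.' pass, move down to (3,1)
Step 4: enter (3,1), '.' pass, move down to (4,1)
Step 5: enter (4,1), '.' pass, move down to (5,1)
Step 6: enter (5,1), '.' pass, move down to (6,1)
Step 7: at (6,1) — EXIT via bottom edge, pos 1

Answer: exits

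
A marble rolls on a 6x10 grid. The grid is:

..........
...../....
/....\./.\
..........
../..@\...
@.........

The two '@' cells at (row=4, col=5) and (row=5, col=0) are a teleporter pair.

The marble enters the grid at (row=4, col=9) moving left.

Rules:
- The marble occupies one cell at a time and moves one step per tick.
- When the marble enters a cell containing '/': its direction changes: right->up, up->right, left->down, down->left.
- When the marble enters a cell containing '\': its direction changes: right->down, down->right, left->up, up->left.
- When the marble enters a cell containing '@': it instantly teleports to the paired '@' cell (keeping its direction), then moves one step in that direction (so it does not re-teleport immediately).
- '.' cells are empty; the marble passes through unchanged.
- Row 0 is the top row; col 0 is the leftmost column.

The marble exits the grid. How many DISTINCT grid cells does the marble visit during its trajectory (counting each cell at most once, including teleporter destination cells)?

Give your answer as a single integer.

Step 1: enter (4,9), '.' pass, move left to (4,8)
Step 2: enter (4,8), '.' pass, move left to (4,7)
Step 3: enter (4,7), '.' pass, move left to (4,6)
Step 4: enter (4,6), '\' deflects left->up, move up to (3,6)
Step 5: enter (3,6), '.' pass, move up to (2,6)
Step 6: enter (2,6), '.' pass, move up to (1,6)
Step 7: enter (1,6), '.' pass, move up to (0,6)
Step 8: enter (0,6), '.' pass, move up to (-1,6)
Step 9: at (-1,6) — EXIT via top edge, pos 6
Distinct cells visited: 8 (path length 8)

Answer: 8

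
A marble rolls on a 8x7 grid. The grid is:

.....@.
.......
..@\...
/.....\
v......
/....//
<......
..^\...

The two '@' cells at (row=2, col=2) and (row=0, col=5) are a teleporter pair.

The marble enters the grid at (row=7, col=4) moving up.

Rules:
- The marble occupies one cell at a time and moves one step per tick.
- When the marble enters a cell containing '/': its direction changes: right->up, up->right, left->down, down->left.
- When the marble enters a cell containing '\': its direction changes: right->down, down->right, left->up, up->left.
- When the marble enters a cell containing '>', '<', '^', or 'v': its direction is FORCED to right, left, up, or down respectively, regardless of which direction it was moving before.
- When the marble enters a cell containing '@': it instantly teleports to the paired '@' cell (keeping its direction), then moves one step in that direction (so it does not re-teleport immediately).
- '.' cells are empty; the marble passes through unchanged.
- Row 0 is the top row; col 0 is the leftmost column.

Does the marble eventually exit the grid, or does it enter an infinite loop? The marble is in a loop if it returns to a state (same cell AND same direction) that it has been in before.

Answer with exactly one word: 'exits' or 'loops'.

Answer: exits

Derivation:
Step 1: enter (7,4), '.' pass, move up to (6,4)
Step 2: enter (6,4), '.' pass, move up to (5,4)
Step 3: enter (5,4), '.' pass, move up to (4,4)
Step 4: enter (4,4), '.' pass, move up to (3,4)
Step 5: enter (3,4), '.' pass, move up to (2,4)
Step 6: enter (2,4), '.' pass, move up to (1,4)
Step 7: enter (1,4), '.' pass, move up to (0,4)
Step 8: enter (0,4), '.' pass, move up to (-1,4)
Step 9: at (-1,4) — EXIT via top edge, pos 4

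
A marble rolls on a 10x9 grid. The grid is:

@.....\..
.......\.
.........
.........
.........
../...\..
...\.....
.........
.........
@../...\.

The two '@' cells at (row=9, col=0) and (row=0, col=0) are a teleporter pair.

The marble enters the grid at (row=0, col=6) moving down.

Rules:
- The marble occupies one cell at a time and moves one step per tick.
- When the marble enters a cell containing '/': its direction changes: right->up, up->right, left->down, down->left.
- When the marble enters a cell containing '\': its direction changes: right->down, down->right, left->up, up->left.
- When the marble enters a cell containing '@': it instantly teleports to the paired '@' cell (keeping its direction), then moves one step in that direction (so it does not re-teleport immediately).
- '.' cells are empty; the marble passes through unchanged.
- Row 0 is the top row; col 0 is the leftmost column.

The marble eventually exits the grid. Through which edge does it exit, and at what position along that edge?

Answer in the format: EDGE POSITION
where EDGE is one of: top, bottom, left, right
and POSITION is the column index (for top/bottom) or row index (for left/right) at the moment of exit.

Answer: right 0

Derivation:
Step 1: enter (0,6), '\' deflects down->right, move right to (0,7)
Step 2: enter (0,7), '.' pass, move right to (0,8)
Step 3: enter (0,8), '.' pass, move right to (0,9)
Step 4: at (0,9) — EXIT via right edge, pos 0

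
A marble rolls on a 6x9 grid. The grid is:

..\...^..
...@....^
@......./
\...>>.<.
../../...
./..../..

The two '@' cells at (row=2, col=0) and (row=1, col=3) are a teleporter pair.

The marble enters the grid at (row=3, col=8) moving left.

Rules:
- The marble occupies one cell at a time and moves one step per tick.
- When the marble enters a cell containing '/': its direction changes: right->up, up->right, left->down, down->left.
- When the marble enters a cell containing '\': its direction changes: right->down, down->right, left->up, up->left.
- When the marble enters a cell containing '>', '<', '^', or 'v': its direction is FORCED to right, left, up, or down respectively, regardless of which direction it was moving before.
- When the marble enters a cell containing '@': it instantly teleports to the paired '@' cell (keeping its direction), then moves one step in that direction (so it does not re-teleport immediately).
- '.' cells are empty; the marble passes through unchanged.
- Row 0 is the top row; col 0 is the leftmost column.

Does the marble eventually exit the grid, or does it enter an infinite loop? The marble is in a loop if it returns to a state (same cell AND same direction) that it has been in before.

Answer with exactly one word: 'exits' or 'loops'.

Step 1: enter (3,8), '.' pass, move left to (3,7)
Step 2: enter (3,7), '<' forces left->left, move left to (3,6)
Step 3: enter (3,6), '.' pass, move left to (3,5)
Step 4: enter (3,5), '>' forces left->right, move right to (3,6)
Step 5: enter (3,6), '.' pass, move right to (3,7)
Step 6: enter (3,7), '<' forces right->left, move left to (3,6)
Step 7: at (3,6) dir=left — LOOP DETECTED (seen before)

Answer: loops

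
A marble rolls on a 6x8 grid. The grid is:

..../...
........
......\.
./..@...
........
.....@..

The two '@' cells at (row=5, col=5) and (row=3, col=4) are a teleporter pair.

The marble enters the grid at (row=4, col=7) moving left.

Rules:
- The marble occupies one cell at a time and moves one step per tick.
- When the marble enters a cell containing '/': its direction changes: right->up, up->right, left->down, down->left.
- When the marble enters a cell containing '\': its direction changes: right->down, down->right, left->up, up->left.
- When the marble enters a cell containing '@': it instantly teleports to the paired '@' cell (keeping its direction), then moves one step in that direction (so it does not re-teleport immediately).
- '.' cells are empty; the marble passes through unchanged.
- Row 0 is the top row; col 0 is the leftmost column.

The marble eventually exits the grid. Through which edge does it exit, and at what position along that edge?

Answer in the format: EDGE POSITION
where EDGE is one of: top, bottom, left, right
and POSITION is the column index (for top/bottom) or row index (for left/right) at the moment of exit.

Answer: left 4

Derivation:
Step 1: enter (4,7), '.' pass, move left to (4,6)
Step 2: enter (4,6), '.' pass, move left to (4,5)
Step 3: enter (4,5), '.' pass, move left to (4,4)
Step 4: enter (4,4), '.' pass, move left to (4,3)
Step 5: enter (4,3), '.' pass, move left to (4,2)
Step 6: enter (4,2), '.' pass, move left to (4,1)
Step 7: enter (4,1), '.' pass, move left to (4,0)
Step 8: enter (4,0), '.' pass, move left to (4,-1)
Step 9: at (4,-1) — EXIT via left edge, pos 4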